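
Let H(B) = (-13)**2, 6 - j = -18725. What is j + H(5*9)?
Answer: 18900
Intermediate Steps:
j = 18731 (j = 6 - 1*(-18725) = 6 + 18725 = 18731)
H(B) = 169
j + H(5*9) = 18731 + 169 = 18900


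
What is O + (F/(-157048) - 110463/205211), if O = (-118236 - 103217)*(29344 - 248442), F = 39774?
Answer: 781849265088477142447/16113988564 ≈ 4.8520e+10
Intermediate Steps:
O = 48519909394 (O = -221453*(-219098) = 48519909394)
O + (F/(-157048) - 110463/205211) = 48519909394 + (39774/(-157048) - 110463/205211) = 48519909394 + (39774*(-1/157048) - 110463*1/205211) = 48519909394 + (-19887/78524 - 110463/205211) = 48519909394 - 12755027769/16113988564 = 781849265088477142447/16113988564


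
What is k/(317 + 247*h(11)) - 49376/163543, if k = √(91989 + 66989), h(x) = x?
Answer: -49376/163543 + √158978/3034 ≈ -0.17050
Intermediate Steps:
k = √158978 ≈ 398.72
k/(317 + 247*h(11)) - 49376/163543 = √158978/(317 + 247*11) - 49376/163543 = √158978/(317 + 2717) - 49376*1/163543 = √158978/3034 - 49376/163543 = -49376/163543 + √158978/3034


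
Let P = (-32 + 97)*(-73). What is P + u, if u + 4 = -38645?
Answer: -43394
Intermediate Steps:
u = -38649 (u = -4 - 38645 = -38649)
P = -4745 (P = 65*(-73) = -4745)
P + u = -4745 - 38649 = -43394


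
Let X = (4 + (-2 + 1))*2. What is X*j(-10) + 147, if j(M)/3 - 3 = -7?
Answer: 75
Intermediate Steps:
j(M) = -12 (j(M) = 9 + 3*(-7) = 9 - 21 = -12)
X = 6 (X = (4 - 1)*2 = 3*2 = 6)
X*j(-10) + 147 = 6*(-12) + 147 = -72 + 147 = 75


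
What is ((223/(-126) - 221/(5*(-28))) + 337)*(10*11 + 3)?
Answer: 47954827/1260 ≈ 38059.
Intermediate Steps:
((223/(-126) - 221/(5*(-28))) + 337)*(10*11 + 3) = ((223*(-1/126) - 221/(-140)) + 337)*(110 + 3) = ((-223/126 - 221*(-1/140)) + 337)*113 = ((-223/126 + 221/140) + 337)*113 = (-241/1260 + 337)*113 = (424379/1260)*113 = 47954827/1260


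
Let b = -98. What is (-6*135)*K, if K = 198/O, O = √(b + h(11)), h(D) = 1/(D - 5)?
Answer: 160380*I*√3522/587 ≈ 16215.0*I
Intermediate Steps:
h(D) = 1/(-5 + D)
O = I*√3522/6 (O = √(-98 + 1/(-5 + 11)) = √(-98 + 1/6) = √(-98 + ⅙) = √(-587/6) = I*√3522/6 ≈ 9.8911*I)
K = -198*I*√3522/587 (K = 198/((I*√3522/6)) = 198*(-I*√3522/587) = -198*I*√3522/587 ≈ -20.018*I)
(-6*135)*K = (-6*135)*(-198*I*√3522/587) = -(-160380)*I*√3522/587 = 160380*I*√3522/587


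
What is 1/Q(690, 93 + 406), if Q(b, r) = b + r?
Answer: 1/1189 ≈ 0.00084104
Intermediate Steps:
1/Q(690, 93 + 406) = 1/(690 + (93 + 406)) = 1/(690 + 499) = 1/1189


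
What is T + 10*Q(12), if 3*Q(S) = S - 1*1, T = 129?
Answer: 497/3 ≈ 165.67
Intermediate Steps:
Q(S) = -⅓ + S/3 (Q(S) = (S - 1*1)/3 = (S - 1)/3 = (-1 + S)/3 = -⅓ + S/3)
T + 10*Q(12) = 129 + 10*(-⅓ + (⅓)*12) = 129 + 10*(-⅓ + 4) = 129 + 10*(11/3) = 129 + 110/3 = 497/3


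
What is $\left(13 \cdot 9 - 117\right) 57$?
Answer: $0$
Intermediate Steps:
$\left(13 \cdot 9 - 117\right) 57 = \left(117 - 117\right) 57 = 0 \cdot 57 = 0$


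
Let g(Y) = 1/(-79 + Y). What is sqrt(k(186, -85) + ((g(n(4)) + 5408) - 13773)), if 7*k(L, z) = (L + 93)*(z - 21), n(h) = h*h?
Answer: I*sqrt(5552134)/21 ≈ 112.2*I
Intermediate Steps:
n(h) = h**2
k(L, z) = (-21 + z)*(93 + L)/7 (k(L, z) = ((L + 93)*(z - 21))/7 = ((93 + L)*(-21 + z))/7 = ((-21 + z)*(93 + L))/7 = (-21 + z)*(93 + L)/7)
sqrt(k(186, -85) + ((g(n(4)) + 5408) - 13773)) = sqrt((-279 - 3*186 + (93/7)*(-85) + (1/7)*186*(-85)) + ((1/(-79 + 4**2) + 5408) - 13773)) = sqrt((-279 - 558 - 7905/7 - 15810/7) + ((1/(-79 + 16) + 5408) - 13773)) = sqrt(-29574/7 + ((1/(-63) + 5408) - 13773)) = sqrt(-29574/7 + ((-1/63 + 5408) - 13773)) = sqrt(-29574/7 + (340703/63 - 13773)) = sqrt(-29574/7 - 526996/63) = sqrt(-793162/63) = I*sqrt(5552134)/21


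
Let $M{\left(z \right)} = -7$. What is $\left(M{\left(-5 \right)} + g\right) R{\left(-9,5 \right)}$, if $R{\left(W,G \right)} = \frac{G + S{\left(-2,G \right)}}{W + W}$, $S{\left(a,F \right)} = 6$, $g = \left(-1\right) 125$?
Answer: $\frac{242}{3} \approx 80.667$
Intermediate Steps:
$g = -125$
$R{\left(W,G \right)} = \frac{6 + G}{2 W}$ ($R{\left(W,G \right)} = \frac{G + 6}{W + W} = \frac{6 + G}{2 W}$)
$\left(M{\left(-5 \right)} + g\right) R{\left(-9,5 \right)} = \left(-7 - 125\right) \frac{6 + 5}{2 \left(-9\right)} = - 132 \cdot \frac{1}{2} \left(- \frac{1}{9}\right) 11 = \left(-132\right) \left(- \frac{11}{18}\right) = \frac{242}{3}$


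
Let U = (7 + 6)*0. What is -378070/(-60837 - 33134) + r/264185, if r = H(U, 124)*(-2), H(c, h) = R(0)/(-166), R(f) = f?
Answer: 378070/93971 ≈ 4.0233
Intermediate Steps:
U = 0 (U = 13*0 = 0)
H(c, h) = 0 (H(c, h) = 0/(-166) = 0*(-1/166) = 0)
r = 0 (r = 0*(-2) = 0)
-378070/(-60837 - 33134) + r/264185 = -378070/(-60837 - 33134) + 0/264185 = -378070/(-93971) + 0*(1/264185) = -378070*(-1/93971) + 0 = 378070/93971 + 0 = 378070/93971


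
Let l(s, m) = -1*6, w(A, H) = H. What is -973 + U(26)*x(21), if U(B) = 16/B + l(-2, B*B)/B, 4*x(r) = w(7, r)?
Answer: -50491/52 ≈ -970.98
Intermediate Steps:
l(s, m) = -6
x(r) = r/4
U(B) = 10/B (U(B) = 16/B - 6/B = 10/B)
-973 + U(26)*x(21) = -973 + (10/26)*((1/4)*21) = -973 + (10*(1/26))*(21/4) = -973 + (5/13)*(21/4) = -973 + 105/52 = -50491/52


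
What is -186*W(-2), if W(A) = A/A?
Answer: -186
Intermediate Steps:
W(A) = 1
-186*W(-2) = -186*1 = -186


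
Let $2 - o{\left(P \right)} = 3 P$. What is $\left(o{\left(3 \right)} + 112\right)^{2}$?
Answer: $11025$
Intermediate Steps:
$o{\left(P \right)} = 2 - 3 P$
$\left(o{\left(3 \right)} + 112\right)^{2} = \left(\left(2 - 9\right) + 112\right)^{2} = \left(-7 + 112\right)^{2} = 105^{2} = 11025$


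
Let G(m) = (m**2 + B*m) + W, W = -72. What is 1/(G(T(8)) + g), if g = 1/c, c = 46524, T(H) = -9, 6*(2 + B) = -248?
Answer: 46524/18563077 ≈ 0.0025063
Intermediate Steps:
B = -130/3 (B = -2 + (1/6)*(-248) = -2 - 124/3 = -130/3 ≈ -43.333)
G(m) = -72 + m**2 - 130*m/3 (G(m) = (m**2 - 130*m/3) - 72 = -72 + m**2 - 130*m/3)
g = 1/46524 ≈ 2.1494e-5
1/(G(T(8)) + g) = 1/((-72 + (-9)**2 - 130/3*(-9)) + 1/46524) = 1/((-72 + 81 + 390) + 1/46524) = 1/(399 + 1/46524) = 1/(18563077/46524) = 46524/18563077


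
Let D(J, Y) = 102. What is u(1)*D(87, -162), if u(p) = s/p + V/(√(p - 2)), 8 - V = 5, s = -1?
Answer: -102 - 306*I ≈ -102.0 - 306.0*I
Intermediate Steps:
V = 3 (V = 8 - 1*5 = 8 - 5 = 3)
u(p) = -1/p + 3/√(-2 + p) (u(p) = -1/p + 3/(√(p - 2)) = -1/p + 3/(√(-2 + p)) = -1/p + 3/√(-2 + p))
u(1)*D(87, -162) = (-1/1 + 3/√(-2 + 1))*102 = (-1*1 + 3/√(-1))*102 = (-1 + 3*(-I))*102 = (-1 - 3*I)*102 = -102 - 306*I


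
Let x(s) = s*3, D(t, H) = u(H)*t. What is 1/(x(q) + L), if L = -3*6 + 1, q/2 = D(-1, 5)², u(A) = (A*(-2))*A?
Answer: 1/14983 ≈ 6.6742e-5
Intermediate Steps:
u(A) = -2*A² (u(A) = (-2*A)*A = -2*A²)
D(t, H) = -2*t*H² (D(t, H) = (-2*H²)*t = -2*t*H²)
q = 5000 (q = 2*(-2*(-1)*5²)² = 2*(-2*(-1)*25)² = 2*50² = 2*2500 = 5000)
x(s) = 3*s
L = -17 (L = -18 + 1 = -17)
1/(x(q) + L) = 1/(3*5000 - 17) = 1/(15000 - 17) = 1/14983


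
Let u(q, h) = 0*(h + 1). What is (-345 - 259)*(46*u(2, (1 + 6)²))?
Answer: 0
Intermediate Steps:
u(q, h) = 0 (u(q, h) = 0*(1 + h) = 0)
(-345 - 259)*(46*u(2, (1 + 6)²)) = (-345 - 259)*(46*0) = -604*0 = 0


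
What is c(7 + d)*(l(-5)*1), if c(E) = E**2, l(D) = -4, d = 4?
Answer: -484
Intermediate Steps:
c(7 + d)*(l(-5)*1) = (7 + 4)**2*(-4*1) = 11**2*(-4) = 121*(-4) = -484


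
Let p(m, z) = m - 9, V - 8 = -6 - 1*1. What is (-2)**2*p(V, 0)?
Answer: -32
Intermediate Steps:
V = 1 (V = 8 + (-6 - 1*1) = 8 + (-6 - 1) = 8 - 7 = 1)
p(m, z) = -9 + m
(-2)**2*p(V, 0) = (-2)**2*(-9 + 1) = 4*(-8) = -32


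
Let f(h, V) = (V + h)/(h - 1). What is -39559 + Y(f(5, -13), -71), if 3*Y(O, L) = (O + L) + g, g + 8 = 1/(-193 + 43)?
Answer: -17813701/450 ≈ -39586.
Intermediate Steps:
f(h, V) = (V + h)/(-1 + h)
g = -1201/150 (g = -8 + 1/(-193 + 43) = -8 + 1/(-150) = -8 - 1/150 = -1201/150 ≈ -8.0067)
Y(O, L) = -1201/450 + L/3 + O/3 (Y(O, L) = ((O + L) - 1201/150)/3 = ((L + O) - 1201/150)/3 = (-1201/150 + L + O)/3 = -1201/450 + L/3 + O/3)
-39559 + Y(f(5, -13), -71) = -39559 + (-1201/450 + (⅓)*(-71) + ((-13 + 5)/(-1 + 5))/3) = -39559 + (-1201/450 - 71/3 + (-8/4)/3) = -39559 + (-1201/450 - 71/3 + ((¼)*(-8))/3) = -39559 + (-1201/450 - 71/3 + (⅓)*(-2)) = -39559 + (-1201/450 - 71/3 - ⅔) = -39559 - 12151/450 = -17813701/450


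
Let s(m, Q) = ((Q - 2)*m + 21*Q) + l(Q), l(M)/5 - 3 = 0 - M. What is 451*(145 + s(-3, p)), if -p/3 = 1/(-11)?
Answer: 76465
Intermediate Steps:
p = 3/11 (p = -3/(-11) = -3*(-1/11) = 3/11 ≈ 0.27273)
l(M) = 15 - 5*M (l(M) = 15 + 5*(0 - M) = 15 + 5*(-M) = 15 - 5*M)
s(m, Q) = 15 + 16*Q + m*(-2 + Q) (s(m, Q) = ((Q - 2)*m + 21*Q) + (15 - 5*Q) = ((-2 + Q)*m + 21*Q) + (15 - 5*Q) = (m*(-2 + Q) + 21*Q) + (15 - 5*Q) = (21*Q + m*(-2 + Q)) + (15 - 5*Q) = 15 + 16*Q + m*(-2 + Q))
451*(145 + s(-3, p)) = 451*(145 + (15 - 2*(-3) + 16*(3/11) + (3/11)*(-3))) = 451*(145 + (15 + 6 + 48/11 - 9/11)) = 451*(145 + 270/11) = 451*(1865/11) = 76465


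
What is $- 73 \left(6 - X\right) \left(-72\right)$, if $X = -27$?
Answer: $173448$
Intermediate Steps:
$- 73 \left(6 - X\right) \left(-72\right) = - 73 \left(6 - -27\right) \left(-72\right) = - 73 \left(6 + 27\right) \left(-72\right) = \left(-73\right) 33 \left(-72\right) = \left(-2409\right) \left(-72\right) = 173448$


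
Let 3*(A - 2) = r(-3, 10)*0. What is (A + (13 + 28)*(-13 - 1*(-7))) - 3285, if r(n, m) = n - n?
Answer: -3529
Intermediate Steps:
r(n, m) = 0
A = 2 (A = 2 + (0*0)/3 = 2 + (⅓)*0 = 2 + 0 = 2)
(A + (13 + 28)*(-13 - 1*(-7))) - 3285 = (2 + (13 + 28)*(-13 - 1*(-7))) - 3285 = (2 + 41*(-13 + 7)) - 3285 = (2 + 41*(-6)) - 3285 = (2 - 246) - 3285 = -244 - 3285 = -3529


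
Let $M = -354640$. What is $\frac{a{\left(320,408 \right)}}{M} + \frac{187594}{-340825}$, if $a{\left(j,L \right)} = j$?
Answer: $- \frac{832967502}{1510877225} \approx -0.55131$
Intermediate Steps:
$\frac{a{\left(320,408 \right)}}{M} + \frac{187594}{-340825} = \frac{320}{-354640} + \frac{187594}{-340825} = 320 \left(- \frac{1}{354640}\right) + 187594 \left(- \frac{1}{340825}\right) = - \frac{4}{4433} - \frac{187594}{340825} = - \frac{832967502}{1510877225}$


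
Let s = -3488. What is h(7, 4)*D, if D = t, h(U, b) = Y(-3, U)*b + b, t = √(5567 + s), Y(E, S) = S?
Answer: 96*√231 ≈ 1459.1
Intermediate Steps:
t = 3*√231 (t = √(5567 - 3488) = √2079 = 3*√231 ≈ 45.596)
h(U, b) = b + U*b (h(U, b) = U*b + b = b + U*b)
D = 3*√231 ≈ 45.596
h(7, 4)*D = (4*(1 + 7))*(3*√231) = (4*8)*(3*√231) = 32*(3*√231) = 96*√231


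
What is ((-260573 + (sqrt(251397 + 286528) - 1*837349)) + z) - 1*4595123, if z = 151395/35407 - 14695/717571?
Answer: -144643293408403185/25407036397 + 5*sqrt(21517) ≈ -5.6923e+6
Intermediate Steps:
z = 108116355680/25407036397 (z = 151395*(1/35407) - 14695*1/717571 = 151395/35407 - 14695/717571 = 108116355680/25407036397 ≈ 4.2554)
((-260573 + (sqrt(251397 + 286528) - 1*837349)) + z) - 1*4595123 = ((-260573 + (sqrt(251397 + 286528) - 1*837349)) + 108116355680/25407036397) - 1*4595123 = ((-260573 + (sqrt(537925) - 837349)) + 108116355680/25407036397) - 4595123 = ((-260573 + (5*sqrt(21517) - 837349)) + 108116355680/25407036397) - 4595123 = ((-260573 + (-837349 + 5*sqrt(21517))) + 108116355680/25407036397) - 4595123 = ((-1097922 + 5*sqrt(21517)) + 108116355680/25407036397) - 4595123 = (-27894836098711354/25407036397 + 5*sqrt(21517)) - 4595123 = -144643293408403185/25407036397 + 5*sqrt(21517)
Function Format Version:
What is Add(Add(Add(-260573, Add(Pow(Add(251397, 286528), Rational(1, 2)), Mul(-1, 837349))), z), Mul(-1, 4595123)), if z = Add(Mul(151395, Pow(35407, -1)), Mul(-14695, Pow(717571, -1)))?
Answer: Add(Rational(-144643293408403185, 25407036397), Mul(5, Pow(21517, Rational(1, 2)))) ≈ -5.6923e+6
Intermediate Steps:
z = Rational(108116355680, 25407036397) (z = Add(Mul(151395, Rational(1, 35407)), Mul(-14695, Rational(1, 717571))) = Add(Rational(151395, 35407), Rational(-14695, 717571)) = Rational(108116355680, 25407036397) ≈ 4.2554)
Add(Add(Add(-260573, Add(Pow(Add(251397, 286528), Rational(1, 2)), Mul(-1, 837349))), z), Mul(-1, 4595123)) = Add(Add(Add(-260573, Add(Pow(Add(251397, 286528), Rational(1, 2)), Mul(-1, 837349))), Rational(108116355680, 25407036397)), Mul(-1, 4595123)) = Add(Add(Add(-260573, Add(Pow(537925, Rational(1, 2)), -837349)), Rational(108116355680, 25407036397)), -4595123) = Add(Add(Add(-260573, Add(Mul(5, Pow(21517, Rational(1, 2))), -837349)), Rational(108116355680, 25407036397)), -4595123) = Add(Add(Add(-260573, Add(-837349, Mul(5, Pow(21517, Rational(1, 2))))), Rational(108116355680, 25407036397)), -4595123) = Add(Add(Add(-1097922, Mul(5, Pow(21517, Rational(1, 2)))), Rational(108116355680, 25407036397)), -4595123) = Add(Add(Rational(-27894836098711354, 25407036397), Mul(5, Pow(21517, Rational(1, 2)))), -4595123) = Add(Rational(-144643293408403185, 25407036397), Mul(5, Pow(21517, Rational(1, 2))))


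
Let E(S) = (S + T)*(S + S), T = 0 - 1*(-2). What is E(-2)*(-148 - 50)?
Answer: 0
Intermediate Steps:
T = 2 (T = 0 + 2 = 2)
E(S) = 2*S*(2 + S) (E(S) = (S + 2)*(S + S) = (2 + S)*(2*S) = 2*S*(2 + S))
E(-2)*(-148 - 50) = (2*(-2)*(2 - 2))*(-148 - 50) = (2*(-2)*0)*(-198) = 0*(-198) = 0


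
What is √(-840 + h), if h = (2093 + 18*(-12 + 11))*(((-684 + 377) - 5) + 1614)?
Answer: 3*√300090 ≈ 1643.4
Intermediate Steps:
h = 2701650 (h = (2093 + 18*(-1))*((-307 - 5) + 1614) = (2093 - 18)*(-312 + 1614) = 2075*1302 = 2701650)
√(-840 + h) = √(-840 + 2701650) = √2700810 = 3*√300090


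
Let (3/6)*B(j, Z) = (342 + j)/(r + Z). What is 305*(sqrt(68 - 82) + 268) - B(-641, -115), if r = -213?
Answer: 13405061/164 + 305*I*sqrt(14) ≈ 81738.0 + 1141.2*I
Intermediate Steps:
B(j, Z) = 2*(342 + j)/(-213 + Z) (B(j, Z) = 2*((342 + j)/(-213 + Z)) = 2*(342 + j)/(-213 + Z))
305*(sqrt(68 - 82) + 268) - B(-641, -115) = 305*(sqrt(68 - 82) + 268) - 2*(342 - 641)/(-213 - 115) = 305*(sqrt(-14) + 268) - 2*(-299)/(-328) = 305*(I*sqrt(14) + 268) - 2*(-1)*(-299)/328 = 305*(268 + I*sqrt(14)) - 1*299/164 = (81740 + 305*I*sqrt(14)) - 299/164 = 13405061/164 + 305*I*sqrt(14)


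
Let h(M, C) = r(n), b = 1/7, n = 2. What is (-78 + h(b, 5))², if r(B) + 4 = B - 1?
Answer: 6561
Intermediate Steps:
b = ⅐ ≈ 0.14286
r(B) = -5 + B (r(B) = -4 + (B - 1) = -4 + (-1 + B) = -5 + B)
h(M, C) = -3 (h(M, C) = -5 + 2 = -3)
(-78 + h(b, 5))² = (-78 - 3)² = (-81)² = 6561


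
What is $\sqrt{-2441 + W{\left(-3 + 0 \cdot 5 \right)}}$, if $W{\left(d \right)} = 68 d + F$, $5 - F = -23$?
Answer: $i \sqrt{2617} \approx 51.157 i$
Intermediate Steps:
$F = 28$ ($F = 5 - -23 = 5 + 23 = 28$)
$W{\left(d \right)} = 28 + 68 d$ ($W{\left(d \right)} = 68 d + 28 = 28 + 68 d$)
$\sqrt{-2441 + W{\left(-3 + 0 \cdot 5 \right)}} = \sqrt{-2441 + \left(28 + 68 \left(-3 + 0 \cdot 5\right)\right)} = \sqrt{-2441 + \left(28 + 68 \left(-3 + 0\right)\right)} = \sqrt{-2441 + \left(28 + 68 \left(-3\right)\right)} = \sqrt{-2441 + \left(28 - 204\right)} = \sqrt{-2441 - 176} = \sqrt{-2617} = i \sqrt{2617}$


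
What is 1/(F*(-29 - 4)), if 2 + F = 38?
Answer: -1/1188 ≈ -0.00084175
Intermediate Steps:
F = 36 (F = -2 + 38 = 36)
1/(F*(-29 - 4)) = 1/(36*(-29 - 4)) = 1/(36*(-33)) = 1/(-1188) = -1/1188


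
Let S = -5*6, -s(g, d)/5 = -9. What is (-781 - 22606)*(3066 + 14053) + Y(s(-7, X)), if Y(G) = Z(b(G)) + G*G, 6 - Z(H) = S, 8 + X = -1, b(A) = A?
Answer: -400359992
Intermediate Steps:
X = -9 (X = -8 - 1 = -9)
s(g, d) = 45 (s(g, d) = -5*(-9) = 45)
S = -30
Z(H) = 36 (Z(H) = 6 - 1*(-30) = 6 + 30 = 36)
Y(G) = 36 + G**2 (Y(G) = 36 + G*G = 36 + G**2)
(-781 - 22606)*(3066 + 14053) + Y(s(-7, X)) = (-781 - 22606)*(3066 + 14053) + (36 + 45**2) = -23387*17119 + (36 + 2025) = -400362053 + 2061 = -400359992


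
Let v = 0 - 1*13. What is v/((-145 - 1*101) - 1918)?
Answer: 13/2164 ≈ 0.0060074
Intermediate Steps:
v = -13 (v = 0 - 13 = -13)
v/((-145 - 1*101) - 1918) = -13/((-145 - 1*101) - 1918) = -13/((-145 - 101) - 1918) = -13/(-246 - 1918) = -13/(-2164) = -1/2164*(-13) = 13/2164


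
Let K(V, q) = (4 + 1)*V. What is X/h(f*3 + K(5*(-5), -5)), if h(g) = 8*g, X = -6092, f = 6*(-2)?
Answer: 1523/322 ≈ 4.7298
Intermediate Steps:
f = -12
K(V, q) = 5*V
X/h(f*3 + K(5*(-5), -5)) = -6092*1/(8*(-12*3 + 5*(5*(-5)))) = -6092*1/(8*(-36 + 5*(-25))) = -6092*1/(8*(-36 - 125)) = -6092/(8*(-161)) = -6092/(-1288) = -6092*(-1/1288) = 1523/322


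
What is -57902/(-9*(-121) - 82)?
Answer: -57902/1007 ≈ -57.500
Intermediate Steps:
-57902/(-9*(-121) - 82) = -57902/(1089 - 82) = -57902/1007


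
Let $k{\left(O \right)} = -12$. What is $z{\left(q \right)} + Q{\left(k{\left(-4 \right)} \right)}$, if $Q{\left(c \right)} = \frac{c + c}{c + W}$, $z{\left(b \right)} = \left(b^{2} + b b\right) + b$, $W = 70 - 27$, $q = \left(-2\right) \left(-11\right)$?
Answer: $\frac{30666}{31} \approx 989.23$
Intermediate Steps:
$q = 22$
$W = 43$ ($W = 70 - 27 = 43$)
$z{\left(b \right)} = b + 2 b^{2}$ ($z{\left(b \right)} = \left(b^{2} + b^{2}\right) + b = 2 b^{2} + b = b + 2 b^{2}$)
$Q{\left(c \right)} = \frac{2 c}{43 + c}$ ($Q{\left(c \right)} = \frac{c + c}{c + 43} = \frac{2 c}{43 + c}$)
$z{\left(q \right)} + Q{\left(k{\left(-4 \right)} \right)} = 22 \left(1 + 2 \cdot 22\right) + 2 \left(-12\right) \frac{1}{43 - 12} = 22 \left(1 + 44\right) + 2 \left(-12\right) \frac{1}{31} = 22 \cdot 45 + 2 \left(-12\right) \frac{1}{31} = 990 - \frac{24}{31} = \frac{30666}{31}$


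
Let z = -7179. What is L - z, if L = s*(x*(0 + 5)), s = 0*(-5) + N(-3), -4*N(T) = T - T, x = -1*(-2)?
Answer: 7179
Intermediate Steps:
x = 2
N(T) = 0 (N(T) = -(T - T)/4 = -¼*0 = 0)
s = 0 (s = 0*(-5) + 0 = 0 + 0 = 0)
L = 0 (L = 0*(2*(0 + 5)) = 0*(2*5) = 0*10 = 0)
L - z = 0 - 1*(-7179) = 0 + 7179 = 7179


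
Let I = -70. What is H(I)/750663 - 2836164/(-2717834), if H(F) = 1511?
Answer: 1066555011953/1020088711971 ≈ 1.0456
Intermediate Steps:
H(I)/750663 - 2836164/(-2717834) = 1511/750663 - 2836164/(-2717834) = 1511*(1/750663) - 2836164*(-1/2717834) = 1511/750663 + 1418082/1358917 = 1066555011953/1020088711971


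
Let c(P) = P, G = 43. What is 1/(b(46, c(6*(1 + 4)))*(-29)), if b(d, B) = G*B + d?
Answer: -1/38744 ≈ -2.5810e-5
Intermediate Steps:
b(d, B) = d + 43*B (b(d, B) = 43*B + d = d + 43*B)
1/(b(46, c(6*(1 + 4)))*(-29)) = 1/((46 + 43*(6*(1 + 4)))*(-29)) = 1/((46 + 43*(6*5))*(-29)) = 1/((46 + 43*30)*(-29)) = 1/((46 + 1290)*(-29)) = 1/(1336*(-29)) = 1/(-38744) = -1/38744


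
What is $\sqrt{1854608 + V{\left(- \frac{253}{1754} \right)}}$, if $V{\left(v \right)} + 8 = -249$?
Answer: $3 \sqrt{206039} \approx 1361.7$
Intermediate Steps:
$V{\left(v \right)} = -257$ ($V{\left(v \right)} = -8 - 249 = -257$)
$\sqrt{1854608 + V{\left(- \frac{253}{1754} \right)}} = \sqrt{1854608 - 257} = \sqrt{1854351} = 3 \sqrt{206039}$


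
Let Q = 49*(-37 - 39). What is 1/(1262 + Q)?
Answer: -1/2462 ≈ -0.00040617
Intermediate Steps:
Q = -3724 (Q = 49*(-76) = -3724)
1/(1262 + Q) = 1/(1262 - 3724) = 1/(-2462) = -1/2462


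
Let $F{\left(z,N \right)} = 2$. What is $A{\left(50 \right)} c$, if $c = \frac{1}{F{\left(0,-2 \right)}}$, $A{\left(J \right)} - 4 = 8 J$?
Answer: $202$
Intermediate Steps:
$A{\left(J \right)} = 4 + 8 J$
$c = \frac{1}{2} \approx 0.5$
$A{\left(50 \right)} c = \left(4 + 8 \cdot 50\right) \frac{1}{2} = \left(4 + 400\right) \frac{1}{2} = 404 \cdot \frac{1}{2} = 202$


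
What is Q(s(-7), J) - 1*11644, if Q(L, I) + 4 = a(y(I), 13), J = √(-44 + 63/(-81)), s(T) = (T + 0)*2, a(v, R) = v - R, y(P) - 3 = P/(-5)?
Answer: -11658 - I*√403/15 ≈ -11658.0 - 1.3383*I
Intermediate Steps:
y(P) = 3 - P/5 (y(P) = 3 + P/(-5) = 3 + P*(-⅕) = 3 - P/5)
s(T) = 2*T (s(T) = T*2 = 2*T)
J = I*√403/3 (J = √(-44 + 63*(-1/81)) = √(-44 - 7/9) = √(-403/9) = I*√403/3 ≈ 6.6916*I)
Q(L, I) = -14 - I/5 (Q(L, I) = -4 + ((3 - I/5) - 1*13) = -4 + ((3 - I/5) - 13) = -4 + (-10 - I/5) = -14 - I/5)
Q(s(-7), J) - 1*11644 = (-14 - I*√403/15) - 1*11644 = (-14 - I*√403/15) - 11644 = -11658 - I*√403/15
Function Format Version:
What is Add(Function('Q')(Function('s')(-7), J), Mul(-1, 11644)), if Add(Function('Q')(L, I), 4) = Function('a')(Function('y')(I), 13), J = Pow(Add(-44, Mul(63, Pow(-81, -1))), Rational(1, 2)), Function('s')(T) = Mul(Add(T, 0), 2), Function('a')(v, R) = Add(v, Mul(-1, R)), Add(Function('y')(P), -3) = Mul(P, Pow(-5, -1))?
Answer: Add(-11658, Mul(Rational(-1, 15), I, Pow(403, Rational(1, 2)))) ≈ Add(-11658., Mul(-1.3383, I))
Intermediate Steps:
Function('y')(P) = Add(3, Mul(Rational(-1, 5), P)) (Function('y')(P) = Add(3, Mul(P, Pow(-5, -1))) = Add(3, Mul(P, Rational(-1, 5))) = Add(3, Mul(Rational(-1, 5), P)))
Function('s')(T) = Mul(2, T) (Function('s')(T) = Mul(T, 2) = Mul(2, T))
J = Mul(Rational(1, 3), I, Pow(403, Rational(1, 2))) (J = Pow(Add(-44, Mul(63, Rational(-1, 81))), Rational(1, 2)) = Pow(Add(-44, Rational(-7, 9)), Rational(1, 2)) = Pow(Rational(-403, 9), Rational(1, 2)) = Mul(Rational(1, 3), I, Pow(403, Rational(1, 2))) ≈ Mul(6.6916, I))
Function('Q')(L, I) = Add(-14, Mul(Rational(-1, 5), I)) (Function('Q')(L, I) = Add(-4, Add(Add(3, Mul(Rational(-1, 5), I)), Mul(-1, 13))) = Add(-4, Add(Add(3, Mul(Rational(-1, 5), I)), -13)) = Add(-4, Add(-10, Mul(Rational(-1, 5), I))) = Add(-14, Mul(Rational(-1, 5), I)))
Add(Function('Q')(Function('s')(-7), J), Mul(-1, 11644)) = Add(Add(-14, Mul(Rational(-1, 5), Mul(Rational(1, 3), I, Pow(403, Rational(1, 2))))), Mul(-1, 11644)) = Add(Add(-14, Mul(Rational(-1, 15), I, Pow(403, Rational(1, 2)))), -11644) = Add(-11658, Mul(Rational(-1, 15), I, Pow(403, Rational(1, 2))))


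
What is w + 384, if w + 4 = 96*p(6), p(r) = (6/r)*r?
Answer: 956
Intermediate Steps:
p(r) = 6 (p(r) = (6/r)*r = 6)
w = 572 (w = -4 + 96*6 = -4 + 576 = 572)
w + 384 = 572 + 384 = 956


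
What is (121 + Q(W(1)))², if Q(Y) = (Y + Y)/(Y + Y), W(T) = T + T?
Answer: 14884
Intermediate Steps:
W(T) = 2*T
Q(Y) = 1 (Q(Y) = (2*Y)/((2*Y)) = (2*Y)*(1/(2*Y)) = 1)
(121 + Q(W(1)))² = (121 + 1)² = 122² = 14884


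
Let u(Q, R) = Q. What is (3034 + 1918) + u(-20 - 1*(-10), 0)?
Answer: 4942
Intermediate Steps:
(3034 + 1918) + u(-20 - 1*(-10), 0) = (3034 + 1918) + (-20 - 1*(-10)) = 4952 + (-20 + 10) = 4952 - 10 = 4942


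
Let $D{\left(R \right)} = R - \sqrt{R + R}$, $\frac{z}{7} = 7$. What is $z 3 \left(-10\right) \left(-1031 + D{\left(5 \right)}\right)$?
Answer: $1508220 + 1470 \sqrt{10} \approx 1.5129 \cdot 10^{6}$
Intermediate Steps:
$z = 49$ ($z = 7 \cdot 7 = 49$)
$D{\left(R \right)} = R - \sqrt{2} \sqrt{R}$ ($D{\left(R \right)} = R - \sqrt{2 R} = R - \sqrt{2} \sqrt{R}$)
$z 3 \left(-10\right) \left(-1031 + D{\left(5 \right)}\right) = 49 \cdot 3 \left(-10\right) \left(-1031 + \left(5 - \sqrt{2} \sqrt{5}\right)\right) = 147 \left(-10\right) \left(-1031 + \left(5 - \sqrt{10}\right)\right) = - 1470 \left(-1026 - \sqrt{10}\right) = 1508220 + 1470 \sqrt{10}$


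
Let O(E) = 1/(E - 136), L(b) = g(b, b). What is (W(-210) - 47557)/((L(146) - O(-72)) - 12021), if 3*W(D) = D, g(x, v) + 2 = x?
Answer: 9906416/2470415 ≈ 4.0100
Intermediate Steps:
g(x, v) = -2 + x
W(D) = D/3
L(b) = -2 + b
O(E) = 1/(-136 + E)
(W(-210) - 47557)/((L(146) - O(-72)) - 12021) = ((⅓)*(-210) - 47557)/(((-2 + 146) - 1/(-136 - 72)) - 12021) = (-70 - 47557)/((144 - 1/(-208)) - 12021) = -47627/((144 - 1*(-1/208)) - 12021) = -47627/((144 + 1/208) - 12021) = -47627/(29953/208 - 12021) = -47627/(-2470415/208) = -47627*(-208/2470415) = 9906416/2470415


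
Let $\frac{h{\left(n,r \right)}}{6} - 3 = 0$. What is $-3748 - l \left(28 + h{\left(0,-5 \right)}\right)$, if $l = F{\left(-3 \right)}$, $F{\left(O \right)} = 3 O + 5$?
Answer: $-3564$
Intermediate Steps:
$h{\left(n,r \right)} = 18$ ($h{\left(n,r \right)} = 18 + 6 \cdot 0 = 18 + 0 = 18$)
$F{\left(O \right)} = 5 + 3 O$
$l = -4$ ($l = 5 + 3 \left(-3\right) = 5 - 9 = -4$)
$-3748 - l \left(28 + h{\left(0,-5 \right)}\right) = -3748 - - 4 \left(28 + 18\right) = -3748 - \left(-4\right) 46 = -3748 - -184 = -3748 + 184 = -3564$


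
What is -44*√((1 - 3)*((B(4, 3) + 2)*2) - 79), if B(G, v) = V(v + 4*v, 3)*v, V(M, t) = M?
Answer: -44*I*√267 ≈ -718.97*I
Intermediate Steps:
B(G, v) = 5*v² (B(G, v) = (v + 4*v)*v = (5*v)*v = 5*v²)
-44*√((1 - 3)*((B(4, 3) + 2)*2) - 79) = -44*√((1 - 3)*((5*3² + 2)*2) - 79) = -44*√(-2*(5*9 + 2)*2 - 79) = -44*√(-2*(45 + 2)*2 - 79) = -44*√(-94*2 - 79) = -44*√(-2*94 - 79) = -44*√(-188 - 79) = -44*I*√267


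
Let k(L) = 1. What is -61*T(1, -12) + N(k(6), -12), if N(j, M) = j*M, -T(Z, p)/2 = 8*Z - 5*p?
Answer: 8284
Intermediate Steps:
T(Z, p) = -16*Z + 10*p (T(Z, p) = -2*(8*Z - 5*p) = -2*(-5*p + 8*Z) = -16*Z + 10*p)
N(j, M) = M*j
-61*T(1, -12) + N(k(6), -12) = -61*(-16*1 + 10*(-12)) - 12*1 = -61*(-16 - 120) - 12 = -61*(-136) - 12 = 8296 - 12 = 8284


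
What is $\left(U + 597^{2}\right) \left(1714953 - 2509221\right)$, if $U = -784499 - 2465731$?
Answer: $2298469418028$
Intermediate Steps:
$U = -3250230$
$\left(U + 597^{2}\right) \left(1714953 - 2509221\right) = \left(-3250230 + 597^{2}\right) \left(1714953 - 2509221\right) = \left(-3250230 + 356409\right) \left(-794268\right) = \left(-2893821\right) \left(-794268\right) = 2298469418028$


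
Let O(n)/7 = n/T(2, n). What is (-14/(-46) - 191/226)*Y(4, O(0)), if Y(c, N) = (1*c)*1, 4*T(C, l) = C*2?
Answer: -5622/2599 ≈ -2.1631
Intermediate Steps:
T(C, l) = C/2 (T(C, l) = (C*2)/4 = (2*C)/4 = C/2)
O(n) = 7*n (O(n) = 7*(n/(((½)*2))) = 7*(n/1) = 7*(n*1) = 7*n)
Y(c, N) = c (Y(c, N) = c*1 = c)
(-14/(-46) - 191/226)*Y(4, O(0)) = (-14/(-46) - 191/226)*4 = (-14*(-1/46) - 191*1/226)*4 = (7/23 - 191/226)*4 = -2811/5198*4 = -5622/2599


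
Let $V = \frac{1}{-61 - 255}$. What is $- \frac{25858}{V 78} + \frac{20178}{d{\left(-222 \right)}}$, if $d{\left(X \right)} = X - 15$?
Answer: $\frac{322497242}{3081} \approx 1.0467 \cdot 10^{5}$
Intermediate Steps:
$V = - \frac{1}{316}$ ($V = \frac{1}{-316} = - \frac{1}{316} \approx -0.0031646$)
$d{\left(X \right)} = -15 + X$
$- \frac{25858}{V 78} + \frac{20178}{d{\left(-222 \right)}} = - \frac{25858}{\left(- \frac{1}{316}\right) 78} + \frac{20178}{-15 - 222} = - \frac{25858}{- \frac{39}{158}} + \frac{20178}{-237} = \left(-25858\right) \left(- \frac{158}{39}\right) + 20178 \left(- \frac{1}{237}\right) = \frac{4085564}{39} - \frac{6726}{79} = \frac{322497242}{3081}$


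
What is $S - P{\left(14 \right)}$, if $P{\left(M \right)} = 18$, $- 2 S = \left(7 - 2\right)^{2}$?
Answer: $- \frac{61}{2} \approx -30.5$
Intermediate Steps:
$S = - \frac{25}{2}$ ($S = - \frac{\left(7 - 2\right)^{2}}{2} = - \frac{5^{2}}{2} = \left(- \frac{1}{2}\right) 25 = - \frac{25}{2} \approx -12.5$)
$S - P{\left(14 \right)} = - \frac{25}{2} - 18 = - \frac{61}{2}$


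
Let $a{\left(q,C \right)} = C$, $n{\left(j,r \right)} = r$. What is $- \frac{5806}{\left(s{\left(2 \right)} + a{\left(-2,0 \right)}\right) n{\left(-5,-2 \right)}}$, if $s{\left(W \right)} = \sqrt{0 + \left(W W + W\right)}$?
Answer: $\frac{2903 \sqrt{6}}{6} \approx 1185.1$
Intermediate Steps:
$s{\left(W \right)} = \sqrt{W + W^{2}}$ ($s{\left(W \right)} = \sqrt{0 + \left(W^{2} + W\right)} = \sqrt{0 + \left(W + W^{2}\right)} = \sqrt{W + W^{2}}$)
$- \frac{5806}{\left(s{\left(2 \right)} + a{\left(-2,0 \right)}\right) n{\left(-5,-2 \right)}} = - \frac{5806}{\left(\sqrt{2 \left(1 + 2\right)} + 0\right) \left(-2\right)} = - \frac{5806}{\left(\sqrt{2 \cdot 3} + 0\right) \left(-2\right)} = - \frac{5806}{\left(\sqrt{6} + 0\right) \left(-2\right)} = - \frac{5806}{\sqrt{6} \left(-2\right)} = - \frac{5806}{\left(-2\right) \sqrt{6}} = - 5806 \left(- \frac{\sqrt{6}}{12}\right) = \frac{2903 \sqrt{6}}{6}$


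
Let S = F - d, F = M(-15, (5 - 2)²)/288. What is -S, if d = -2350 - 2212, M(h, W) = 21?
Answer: -437959/96 ≈ -4562.1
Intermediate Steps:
d = -4562
F = 7/96 (F = 21/288 = 21*(1/288) = 7/96 ≈ 0.072917)
S = 437959/96 (S = 7/96 - 1*(-4562) = 7/96 + 4562 = 437959/96 ≈ 4562.1)
-S = -1*437959/96 = -437959/96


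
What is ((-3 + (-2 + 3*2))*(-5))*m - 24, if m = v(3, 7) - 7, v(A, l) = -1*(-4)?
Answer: -9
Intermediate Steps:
v(A, l) = 4
m = -3 (m = 4 - 7 = -3)
((-3 + (-2 + 3*2))*(-5))*m - 24 = ((-3 + (-2 + 3*2))*(-5))*(-3) - 24 = ((-3 + (-2 + 6))*(-5))*(-3) - 24 = ((-3 + 4)*(-5))*(-3) - 24 = (1*(-5))*(-3) - 24 = -5*(-3) - 24 = 15 - 24 = -9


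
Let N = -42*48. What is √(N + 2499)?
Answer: √483 ≈ 21.977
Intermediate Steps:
N = -2016
√(N + 2499) = √(-2016 + 2499) = √483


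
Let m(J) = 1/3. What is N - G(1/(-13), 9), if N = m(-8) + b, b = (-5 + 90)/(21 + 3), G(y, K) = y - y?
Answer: 31/8 ≈ 3.8750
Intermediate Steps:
m(J) = ⅓
G(y, K) = 0
b = 85/24 ≈ 3.5417
N = 31/8 (N = ⅓ + 85/24 = 31/8 ≈ 3.8750)
N - G(1/(-13), 9) = 31/8 - 1*0 = 31/8 + 0 = 31/8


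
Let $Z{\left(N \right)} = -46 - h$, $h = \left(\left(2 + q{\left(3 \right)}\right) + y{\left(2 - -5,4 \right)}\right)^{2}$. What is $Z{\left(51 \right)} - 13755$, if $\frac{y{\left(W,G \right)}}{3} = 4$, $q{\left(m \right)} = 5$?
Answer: $-14162$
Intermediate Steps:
$y{\left(W,G \right)} = 12$ ($y{\left(W,G \right)} = 3 \cdot 4 = 12$)
$h = 361$ ($h = \left(\left(2 + 5\right) + 12\right)^{2} = \left(7 + 12\right)^{2} = 19^{2} = 361$)
$Z{\left(N \right)} = -407$ ($Z{\left(N \right)} = -46 - 361 = -407$)
$Z{\left(51 \right)} - 13755 = -407 - 13755 = -14162$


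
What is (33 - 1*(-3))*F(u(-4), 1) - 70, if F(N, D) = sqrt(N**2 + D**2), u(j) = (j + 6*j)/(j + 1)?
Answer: -70 + 12*sqrt(793) ≈ 267.92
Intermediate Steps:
u(j) = 7*j/(1 + j) (u(j) = (7*j)/(1 + j) = 7*j/(1 + j))
F(N, D) = sqrt(D**2 + N**2)
(33 - 1*(-3))*F(u(-4), 1) - 70 = (33 - 1*(-3))*sqrt(1**2 + (7*(-4)/(1 - 4))**2) - 70 = (33 + 3)*sqrt(1 + (7*(-4)/(-3))**2) - 70 = 36*sqrt(1 + (7*(-4)*(-1/3))**2) - 70 = 36*sqrt(1 + (28/3)**2) - 70 = 36*sqrt(1 + 784/9) - 70 = 36*sqrt(793/9) - 70 = 36*(sqrt(793)/3) - 70 = 12*sqrt(793) - 70 = -70 + 12*sqrt(793)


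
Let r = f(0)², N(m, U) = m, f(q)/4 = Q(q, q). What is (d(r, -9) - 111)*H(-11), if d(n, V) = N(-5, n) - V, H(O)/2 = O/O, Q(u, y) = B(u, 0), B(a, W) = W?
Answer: -214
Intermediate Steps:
Q(u, y) = 0
f(q) = 0 (f(q) = 4*0 = 0)
H(O) = 2 (H(O) = 2*(O/O) = 2*1 = 2)
r = 0 (r = 0² = 0)
d(n, V) = -5 - V
(d(r, -9) - 111)*H(-11) = ((-5 - 1*(-9)) - 111)*2 = ((-5 + 9) - 111)*2 = (4 - 111)*2 = -107*2 = -214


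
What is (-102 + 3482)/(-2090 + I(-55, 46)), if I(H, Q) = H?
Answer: -52/33 ≈ -1.5758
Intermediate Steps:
(-102 + 3482)/(-2090 + I(-55, 46)) = (-102 + 3482)/(-2090 - 55) = 3380/(-2145) = 3380*(-1/2145) = -52/33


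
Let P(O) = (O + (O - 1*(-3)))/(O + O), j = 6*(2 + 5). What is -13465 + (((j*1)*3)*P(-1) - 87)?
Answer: -13615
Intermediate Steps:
j = 42 (j = 6*7 = 42)
P(O) = (3 + 2*O)/(2*O) (P(O) = (O + (O + 3))/((2*O)) = (O + (3 + O))*(1/(2*O)) = (3 + 2*O)*(1/(2*O)) = (3 + 2*O)/(2*O))
-13465 + (((j*1)*3)*P(-1) - 87) = -13465 + (((42*1)*3)*((3/2 - 1)/(-1)) - 87) = -13465 + ((42*3)*(-1*1/2) - 87) = -13465 + (126*(-1/2) - 87) = -13465 + (-63 - 87) = -13465 - 150 = -13615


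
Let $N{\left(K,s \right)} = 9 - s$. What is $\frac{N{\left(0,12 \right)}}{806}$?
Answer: $- \frac{3}{806} \approx -0.0037221$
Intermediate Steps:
$\frac{N{\left(0,12 \right)}}{806} = \frac{9 - 12}{806} = \left(9 - 12\right) \frac{1}{806} = \left(-3\right) \frac{1}{806} = - \frac{3}{806}$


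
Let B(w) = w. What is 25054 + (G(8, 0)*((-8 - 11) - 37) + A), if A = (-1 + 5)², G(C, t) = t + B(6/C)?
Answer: 25028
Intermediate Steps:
G(C, t) = t + 6/C
A = 16 (A = 4² = 16)
25054 + (G(8, 0)*((-8 - 11) - 37) + A) = 25054 + ((0 + 6/8)*((-8 - 11) - 37) + 16) = 25054 + ((0 + 6*(⅛))*(-19 - 37) + 16) = 25054 + ((0 + ¾)*(-56) + 16) = 25054 + ((¾)*(-56) + 16) = 25054 + (-42 + 16) = 25054 - 26 = 25028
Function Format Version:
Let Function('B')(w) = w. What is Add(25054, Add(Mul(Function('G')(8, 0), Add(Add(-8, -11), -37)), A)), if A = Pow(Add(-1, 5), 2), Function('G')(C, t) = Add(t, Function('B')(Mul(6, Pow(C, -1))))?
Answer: 25028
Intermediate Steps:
Function('G')(C, t) = Add(t, Mul(6, Pow(C, -1)))
A = 16 (A = Pow(4, 2) = 16)
Add(25054, Add(Mul(Function('G')(8, 0), Add(Add(-8, -11), -37)), A)) = Add(25054, Add(Mul(Add(0, Mul(6, Pow(8, -1))), Add(Add(-8, -11), -37)), 16)) = Add(25054, Add(Mul(Add(0, Mul(6, Rational(1, 8))), Add(-19, -37)), 16)) = Add(25054, Add(Mul(Add(0, Rational(3, 4)), -56), 16)) = Add(25054, Add(Mul(Rational(3, 4), -56), 16)) = Add(25054, Add(-42, 16)) = Add(25054, -26) = 25028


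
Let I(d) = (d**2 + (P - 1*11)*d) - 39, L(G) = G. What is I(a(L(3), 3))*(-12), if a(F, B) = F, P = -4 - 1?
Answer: 936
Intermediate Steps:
P = -5
I(d) = -39 + d**2 - 16*d (I(d) = (d**2 + (-5 - 1*11)*d) - 39 = (d**2 + (-5 - 11)*d) - 39 = (d**2 - 16*d) - 39 = -39 + d**2 - 16*d)
I(a(L(3), 3))*(-12) = (-39 + 3**2 - 16*3)*(-12) = (-39 + 9 - 48)*(-12) = -78*(-12) = 936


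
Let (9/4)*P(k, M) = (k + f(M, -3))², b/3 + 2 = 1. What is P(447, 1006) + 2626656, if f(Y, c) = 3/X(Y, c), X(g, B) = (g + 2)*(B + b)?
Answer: 24831728542657/9144576 ≈ 2.7155e+6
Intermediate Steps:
b = -3 (b = -6 + 3*1 = -6 + 3 = -3)
X(g, B) = (-3 + B)*(2 + g) (X(g, B) = (g + 2)*(B - 3) = (2 + g)*(-3 + B) = (-3 + B)*(2 + g))
f(Y, c) = 3/(-6 - 3*Y + 2*c + Y*c) (f(Y, c) = 3/(-6 - 3*Y + 2*c + c*Y) = 3/(-6 - 3*Y + 2*c + Y*c))
P(k, M) = 4*(k + 3/(-12 - 6*M))²/9 (P(k, M) = 4*(k + 3/(-6 - 3*M + 2*(-3) + M*(-3)))²/9 = 4*(k + 3/(-6 - 3*M - 6 - 3*M))²/9 = 4*(k + 3/(-12 - 6*M))²/9)
P(447, 1006) + 2626656 = (-1 + 2*447*(2 + 1006))²/(9*(2 + 1006)²) + 2626656 = (⅑)*(-1 + 2*447*1008)²/1008² + 2626656 = (⅑)*(-1 + 901152)²*(1/1016064) + 2626656 = (⅑)*901151²*(1/1016064) + 2626656 = (⅑)*812073124801*(1/1016064) + 2626656 = 812073124801/9144576 + 2626656 = 24831728542657/9144576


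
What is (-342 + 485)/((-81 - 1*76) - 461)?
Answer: -143/618 ≈ -0.23139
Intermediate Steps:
(-342 + 485)/((-81 - 1*76) - 461) = 143/((-81 - 76) - 461) = 143/(-157 - 461) = 143/(-618) = 143*(-1/618) = -143/618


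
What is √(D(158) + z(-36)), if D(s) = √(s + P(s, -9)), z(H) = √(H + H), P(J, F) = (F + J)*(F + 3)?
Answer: 2^(¾)*√I*√(3 + 2*√23) ≈ 4.2199 + 4.2199*I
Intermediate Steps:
P(J, F) = (3 + F)*(F + J) (P(J, F) = (F + J)*(3 + F) = (3 + F)*(F + J))
z(H) = √2*√H (z(H) = √(2*H) = √2*√H)
D(s) = √(54 - 5*s) (D(s) = √(s + ((-9)² + 3*(-9) + 3*s - 9*s)) = √(s + (81 - 27 + 3*s - 9*s)) = √(s + (54 - 6*s)) = √(54 - 5*s))
√(D(158) + z(-36)) = √(√(54 - 5*158) + √2*√(-36)) = √(√(54 - 790) + √2*(6*I)) = √(√(-736) + 6*I*√2) = √(4*I*√46 + 6*I*√2)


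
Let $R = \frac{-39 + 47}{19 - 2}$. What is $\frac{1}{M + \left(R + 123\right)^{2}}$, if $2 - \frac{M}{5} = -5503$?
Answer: $\frac{289}{12360526} \approx 2.3381 \cdot 10^{-5}$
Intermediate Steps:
$M = 27525$ ($M = 10 - -27515 = 10 + 27515 = 27525$)
$R = \frac{8}{17} \approx 0.47059$
$\frac{1}{M + \left(R + 123\right)^{2}} = \frac{1}{27525 + \left(\frac{8}{17} + 123\right)^{2}} = \frac{1}{27525 + \left(\frac{2099}{17}\right)^{2}} = \frac{1}{27525 + \frac{4405801}{289}} = \frac{1}{\frac{12360526}{289}} = \frac{289}{12360526}$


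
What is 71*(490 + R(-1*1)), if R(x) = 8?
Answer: 35358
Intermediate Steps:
71*(490 + R(-1*1)) = 71*(490 + 8) = 71*498 = 35358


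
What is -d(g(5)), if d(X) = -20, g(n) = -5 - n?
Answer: 20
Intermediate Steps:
-d(g(5)) = -1*(-20) = 20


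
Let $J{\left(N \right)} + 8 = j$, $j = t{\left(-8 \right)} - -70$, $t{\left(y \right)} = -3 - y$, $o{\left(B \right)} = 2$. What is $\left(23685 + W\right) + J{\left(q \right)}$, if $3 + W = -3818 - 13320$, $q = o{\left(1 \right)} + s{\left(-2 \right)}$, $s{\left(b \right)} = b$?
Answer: $6611$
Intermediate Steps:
$q = 0$ ($q = 2 - 2 = 0$)
$j = 75$ ($j = \left(-3 - -8\right) - -70 = \left(-3 + 8\right) + 70 = 5 + 70 = 75$)
$J{\left(N \right)} = 67$ ($J{\left(N \right)} = -8 + 75 = 67$)
$W = -17141$ ($W = -3 - 17138 = -17141$)
$\left(23685 + W\right) + J{\left(q \right)} = \left(23685 - 17141\right) + 67 = 6544 + 67 = 6611$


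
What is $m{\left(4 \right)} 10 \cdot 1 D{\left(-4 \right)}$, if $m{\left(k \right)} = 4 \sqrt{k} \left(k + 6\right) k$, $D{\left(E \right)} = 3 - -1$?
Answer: $12800$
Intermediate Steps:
$D{\left(E \right)} = 4$ ($D{\left(E \right)} = 3 + 1 = 4$)
$m{\left(k \right)} = 4 k^{\frac{3}{2}} \left(6 + k\right)$ ($m{\left(k \right)} = 4 \sqrt{k} \left(6 + k\right) k = 4 k^{\frac{3}{2}} \left(6 + k\right)$)
$m{\left(4 \right)} 10 \cdot 1 D{\left(-4 \right)} = 4 \cdot 4^{\frac{3}{2}} \left(6 + 4\right) 10 \cdot 1 \cdot 4 = 4 \cdot 8 \cdot 10 \cdot 10 \cdot 4 = 320 \cdot 10 \cdot 4 = 3200 \cdot 4 = 12800$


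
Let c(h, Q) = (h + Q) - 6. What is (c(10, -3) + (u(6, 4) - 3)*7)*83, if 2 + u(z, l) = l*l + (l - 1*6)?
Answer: 5312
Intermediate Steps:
c(h, Q) = -6 + Q + h (c(h, Q) = (Q + h) - 6 = -6 + Q + h)
u(z, l) = -8 + l + l**2 (u(z, l) = -2 + (l*l + (l - 1*6)) = -2 + (l**2 + (l - 6)) = -2 + (l**2 + (-6 + l)) = -2 + (-6 + l + l**2) = -8 + l + l**2)
(c(10, -3) + (u(6, 4) - 3)*7)*83 = ((-6 - 3 + 10) + ((-8 + 4 + 4**2) - 3)*7)*83 = (1 + ((-8 + 4 + 16) - 3)*7)*83 = (1 + (12 - 3)*7)*83 = (1 + 9*7)*83 = (1 + 63)*83 = 64*83 = 5312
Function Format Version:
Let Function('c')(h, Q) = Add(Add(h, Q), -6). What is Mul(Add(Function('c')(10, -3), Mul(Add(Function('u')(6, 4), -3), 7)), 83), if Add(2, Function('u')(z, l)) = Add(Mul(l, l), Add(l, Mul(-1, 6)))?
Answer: 5312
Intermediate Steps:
Function('c')(h, Q) = Add(-6, Q, h) (Function('c')(h, Q) = Add(Add(Q, h), -6) = Add(-6, Q, h))
Function('u')(z, l) = Add(-8, l, Pow(l, 2)) (Function('u')(z, l) = Add(-2, Add(Mul(l, l), Add(l, Mul(-1, 6)))) = Add(-2, Add(Pow(l, 2), Add(l, -6))) = Add(-2, Add(Pow(l, 2), Add(-6, l))) = Add(-2, Add(-6, l, Pow(l, 2))) = Add(-8, l, Pow(l, 2)))
Mul(Add(Function('c')(10, -3), Mul(Add(Function('u')(6, 4), -3), 7)), 83) = Mul(Add(Add(-6, -3, 10), Mul(Add(Add(-8, 4, Pow(4, 2)), -3), 7)), 83) = Mul(Add(1, Mul(Add(Add(-8, 4, 16), -3), 7)), 83) = Mul(Add(1, Mul(Add(12, -3), 7)), 83) = Mul(Add(1, Mul(9, 7)), 83) = Mul(Add(1, 63), 83) = Mul(64, 83) = 5312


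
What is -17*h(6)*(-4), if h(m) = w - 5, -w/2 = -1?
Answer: -204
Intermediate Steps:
w = 2 (w = -2*(-1) = 2)
h(m) = -3 (h(m) = 2 - 5 = -3)
-17*h(6)*(-4) = -17*(-3)*(-4) = 51*(-4) = -204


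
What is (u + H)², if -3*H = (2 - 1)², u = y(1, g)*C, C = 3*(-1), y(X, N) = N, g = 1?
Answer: 100/9 ≈ 11.111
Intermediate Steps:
C = -3
u = -3 (u = 1*(-3) = -3)
H = -⅓ (H = -(2 - 1)²/3 = -⅓*1² = -⅓*1 = -⅓ ≈ -0.33333)
(u + H)² = (-3 - ⅓)² = (-10/3)² = 100/9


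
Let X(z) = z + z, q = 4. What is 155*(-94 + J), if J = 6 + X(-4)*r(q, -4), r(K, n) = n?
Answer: -8680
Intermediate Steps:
X(z) = 2*z
J = 38 (J = 6 + (2*(-4))*(-4) = 6 - 8*(-4) = 6 + 32 = 38)
155*(-94 + J) = 155*(-94 + 38) = 155*(-56) = -8680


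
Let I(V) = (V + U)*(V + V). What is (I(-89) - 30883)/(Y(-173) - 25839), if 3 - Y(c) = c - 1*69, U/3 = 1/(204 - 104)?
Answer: 752317/1279700 ≈ 0.58789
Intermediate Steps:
U = 3/100 (U = 3/(204 - 104) = 3/100 ≈ 0.030000)
Y(c) = 72 - c (Y(c) = 3 - (c - 1*69) = 3 - (c - 69) = 3 - (-69 + c) = 3 + (69 - c) = 72 - c)
I(V) = 2*V*(3/100 + V) (I(V) = (V + 3/100)*(V + V) = (3/100 + V)*(2*V) = 2*V*(3/100 + V))
(I(-89) - 30883)/(Y(-173) - 25839) = ((1/50)*(-89)*(3 + 100*(-89)) - 30883)/((72 - 1*(-173)) - 25839) = ((1/50)*(-89)*(3 - 8900) - 30883)/((72 + 173) - 25839) = ((1/50)*(-89)*(-8897) - 30883)/(245 - 25839) = (791833/50 - 30883)/(-25594) = -752317/50*(-1/25594) = 752317/1279700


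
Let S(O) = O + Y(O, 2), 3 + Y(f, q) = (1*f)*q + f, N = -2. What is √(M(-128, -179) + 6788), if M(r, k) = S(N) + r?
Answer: √6649 ≈ 81.541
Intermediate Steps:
Y(f, q) = -3 + f + f*q (Y(f, q) = -3 + ((1*f)*q + f) = -3 + (f*q + f) = -3 + (f + f*q) = -3 + f + f*q)
S(O) = -3 + 4*O (S(O) = O + (-3 + O + O*2) = O + (-3 + O + 2*O) = O + (-3 + 3*O) = -3 + 4*O)
M(r, k) = -11 + r (M(r, k) = (-3 + 4*(-2)) + r = (-3 - 8) + r = -11 + r)
√(M(-128, -179) + 6788) = √((-11 - 128) + 6788) = √(-139 + 6788) = √6649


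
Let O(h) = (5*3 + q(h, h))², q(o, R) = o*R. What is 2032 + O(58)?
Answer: 11419673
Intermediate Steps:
q(o, R) = R*o
O(h) = (15 + h²)² (O(h) = (5*3 + h*h)² = (15 + h²)²)
2032 + O(58) = 2032 + (15 + 58²)² = 2032 + (15 + 3364)² = 2032 + 3379² = 2032 + 11417641 = 11419673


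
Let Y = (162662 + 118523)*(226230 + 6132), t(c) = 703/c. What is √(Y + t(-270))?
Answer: √529227342635910/90 ≈ 2.5561e+5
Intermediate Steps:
Y = 65336708970 (Y = 281185*232362 = 65336708970)
√(Y + t(-270)) = √(65336708970 + 703/(-270)) = √(65336708970 + 703*(-1/270)) = √(65336708970 - 703/270) = √(17640911421197/270) = √529227342635910/90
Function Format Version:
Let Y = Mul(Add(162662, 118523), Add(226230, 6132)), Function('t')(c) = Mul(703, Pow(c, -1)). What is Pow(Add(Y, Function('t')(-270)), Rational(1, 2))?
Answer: Mul(Rational(1, 90), Pow(529227342635910, Rational(1, 2))) ≈ 2.5561e+5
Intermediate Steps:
Y = 65336708970 (Y = Mul(281185, 232362) = 65336708970)
Pow(Add(Y, Function('t')(-270)), Rational(1, 2)) = Pow(Add(65336708970, Mul(703, Pow(-270, -1))), Rational(1, 2)) = Pow(Add(65336708970, Mul(703, Rational(-1, 270))), Rational(1, 2)) = Pow(Add(65336708970, Rational(-703, 270)), Rational(1, 2)) = Pow(Rational(17640911421197, 270), Rational(1, 2)) = Mul(Rational(1, 90), Pow(529227342635910, Rational(1, 2)))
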